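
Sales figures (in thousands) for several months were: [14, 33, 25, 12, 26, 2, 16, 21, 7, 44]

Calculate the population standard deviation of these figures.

11.8996

Step 1: Compute the mean: 20
Step 2: Sum of squared deviations from the mean: 1416
Step 3: Population variance = 1416 / 10 = 141.6
Step 4: Standard deviation = sqrt(141.6) = 11.8996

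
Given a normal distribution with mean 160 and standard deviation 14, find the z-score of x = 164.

0.2857

Step 1: Recall the z-score formula: z = (x - mu) / sigma
Step 2: Substitute values: z = (164 - 160) / 14
Step 3: z = 4 / 14 = 0.2857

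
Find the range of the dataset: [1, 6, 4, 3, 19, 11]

18

Step 1: Identify the maximum value: max = 19
Step 2: Identify the minimum value: min = 1
Step 3: Range = max - min = 19 - 1 = 18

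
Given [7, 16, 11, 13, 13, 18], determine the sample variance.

14.8

Step 1: Compute the mean: (7 + 16 + 11 + 13 + 13 + 18) / 6 = 13
Step 2: Compute squared deviations from the mean:
  (7 - 13)^2 = 36
  (16 - 13)^2 = 9
  (11 - 13)^2 = 4
  (13 - 13)^2 = 0
  (13 - 13)^2 = 0
  (18 - 13)^2 = 25
Step 3: Sum of squared deviations = 74
Step 4: Sample variance = 74 / 5 = 14.8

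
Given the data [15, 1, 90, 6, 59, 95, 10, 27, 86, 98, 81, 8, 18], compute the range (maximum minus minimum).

97

Step 1: Identify the maximum value: max = 98
Step 2: Identify the minimum value: min = 1
Step 3: Range = max - min = 98 - 1 = 97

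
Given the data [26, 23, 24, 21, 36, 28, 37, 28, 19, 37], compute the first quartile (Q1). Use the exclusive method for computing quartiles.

22.5

Step 1: Sort the data: [19, 21, 23, 24, 26, 28, 28, 36, 37, 37]
Step 2: n = 10
Step 3: Using the exclusive quartile method:
  Q1 = 22.5
  Q2 (median) = 27
  Q3 = 36.25
  IQR = Q3 - Q1 = 36.25 - 22.5 = 13.75
Step 4: Q1 = 22.5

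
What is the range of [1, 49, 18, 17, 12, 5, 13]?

48

Step 1: Identify the maximum value: max = 49
Step 2: Identify the minimum value: min = 1
Step 3: Range = max - min = 49 - 1 = 48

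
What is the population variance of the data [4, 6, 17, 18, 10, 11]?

26.6667

Step 1: Compute the mean: (4 + 6 + 17 + 18 + 10 + 11) / 6 = 11
Step 2: Compute squared deviations from the mean:
  (4 - 11)^2 = 49
  (6 - 11)^2 = 25
  (17 - 11)^2 = 36
  (18 - 11)^2 = 49
  (10 - 11)^2 = 1
  (11 - 11)^2 = 0
Step 3: Sum of squared deviations = 160
Step 4: Population variance = 160 / 6 = 26.6667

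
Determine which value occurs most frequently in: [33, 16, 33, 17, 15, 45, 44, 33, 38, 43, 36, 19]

33

Step 1: Count the frequency of each value:
  15: appears 1 time(s)
  16: appears 1 time(s)
  17: appears 1 time(s)
  19: appears 1 time(s)
  33: appears 3 time(s)
  36: appears 1 time(s)
  38: appears 1 time(s)
  43: appears 1 time(s)
  44: appears 1 time(s)
  45: appears 1 time(s)
Step 2: The value 33 appears most frequently (3 times).
Step 3: Mode = 33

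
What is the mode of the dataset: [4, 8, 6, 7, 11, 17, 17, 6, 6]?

6

Step 1: Count the frequency of each value:
  4: appears 1 time(s)
  6: appears 3 time(s)
  7: appears 1 time(s)
  8: appears 1 time(s)
  11: appears 1 time(s)
  17: appears 2 time(s)
Step 2: The value 6 appears most frequently (3 times).
Step 3: Mode = 6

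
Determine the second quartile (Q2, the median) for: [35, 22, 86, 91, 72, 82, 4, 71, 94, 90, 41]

72

Step 1: Sort the data: [4, 22, 35, 41, 71, 72, 82, 86, 90, 91, 94]
Step 2: n = 11
Step 3: Q2 is the median. Since n is odd, it is the middle value at position 6: 72
Step 4: Q2 = 72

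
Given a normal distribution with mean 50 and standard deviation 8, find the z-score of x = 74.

3

Step 1: Recall the z-score formula: z = (x - mu) / sigma
Step 2: Substitute values: z = (74 - 50) / 8
Step 3: z = 24 / 8 = 3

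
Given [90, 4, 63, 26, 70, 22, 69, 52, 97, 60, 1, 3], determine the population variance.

1064.5764

Step 1: Compute the mean: (90 + 4 + 63 + 26 + 70 + 22 + 69 + 52 + 97 + 60 + 1 + 3) / 12 = 46.4167
Step 2: Compute squared deviations from the mean:
  (90 - 46.4167)^2 = 1899.5069
  (4 - 46.4167)^2 = 1799.1736
  (63 - 46.4167)^2 = 275.0069
  (26 - 46.4167)^2 = 416.8403
  (70 - 46.4167)^2 = 556.1736
  (22 - 46.4167)^2 = 596.1736
  (69 - 46.4167)^2 = 510.0069
  (52 - 46.4167)^2 = 31.1736
  (97 - 46.4167)^2 = 2558.6736
  (60 - 46.4167)^2 = 184.5069
  (1 - 46.4167)^2 = 2062.6736
  (3 - 46.4167)^2 = 1885.0069
Step 3: Sum of squared deviations = 12774.9167
Step 4: Population variance = 12774.9167 / 12 = 1064.5764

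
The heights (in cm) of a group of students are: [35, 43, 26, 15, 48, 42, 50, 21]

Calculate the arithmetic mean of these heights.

35

Step 1: Sum all values: 35 + 43 + 26 + 15 + 48 + 42 + 50 + 21 = 280
Step 2: Count the number of values: n = 8
Step 3: Mean = sum / n = 280 / 8 = 35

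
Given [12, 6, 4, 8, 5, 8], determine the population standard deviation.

2.6087

Step 1: Compute the mean: 7.1667
Step 2: Sum of squared deviations from the mean: 40.8333
Step 3: Population variance = 40.8333 / 6 = 6.8056
Step 4: Standard deviation = sqrt(6.8056) = 2.6087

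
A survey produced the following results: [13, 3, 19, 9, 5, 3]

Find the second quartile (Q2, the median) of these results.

7

Step 1: Sort the data: [3, 3, 5, 9, 13, 19]
Step 2: n = 6
Step 3: Q2 is the median. Since n is even, it is the average of the values at positions 3 and 4:
  Q2 = (5 + 9) / 2 = 7
Step 4: Q2 = 7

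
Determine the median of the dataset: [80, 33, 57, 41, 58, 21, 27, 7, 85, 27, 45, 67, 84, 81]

51

Step 1: Sort the data in ascending order: [7, 21, 27, 27, 33, 41, 45, 57, 58, 67, 80, 81, 84, 85]
Step 2: The number of values is n = 14.
Step 3: Since n is even, the median is the average of positions 7 and 8:
  Median = (45 + 57) / 2 = 51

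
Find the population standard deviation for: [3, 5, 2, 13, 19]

6.5605

Step 1: Compute the mean: 8.4
Step 2: Sum of squared deviations from the mean: 215.2
Step 3: Population variance = 215.2 / 5 = 43.04
Step 4: Standard deviation = sqrt(43.04) = 6.5605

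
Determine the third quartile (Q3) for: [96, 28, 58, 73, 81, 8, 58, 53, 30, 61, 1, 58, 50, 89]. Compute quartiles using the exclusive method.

75

Step 1: Sort the data: [1, 8, 28, 30, 50, 53, 58, 58, 58, 61, 73, 81, 89, 96]
Step 2: n = 14
Step 3: Using the exclusive quartile method:
  Q1 = 29.5
  Q2 (median) = 58
  Q3 = 75
  IQR = Q3 - Q1 = 75 - 29.5 = 45.5
Step 4: Q3 = 75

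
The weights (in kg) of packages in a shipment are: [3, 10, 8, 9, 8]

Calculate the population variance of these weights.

5.84

Step 1: Compute the mean: (3 + 10 + 8 + 9 + 8) / 5 = 7.6
Step 2: Compute squared deviations from the mean:
  (3 - 7.6)^2 = 21.16
  (10 - 7.6)^2 = 5.76
  (8 - 7.6)^2 = 0.16
  (9 - 7.6)^2 = 1.96
  (8 - 7.6)^2 = 0.16
Step 3: Sum of squared deviations = 29.2
Step 4: Population variance = 29.2 / 5 = 5.84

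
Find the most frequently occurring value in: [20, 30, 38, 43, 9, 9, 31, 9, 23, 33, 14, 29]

9

Step 1: Count the frequency of each value:
  9: appears 3 time(s)
  14: appears 1 time(s)
  20: appears 1 time(s)
  23: appears 1 time(s)
  29: appears 1 time(s)
  30: appears 1 time(s)
  31: appears 1 time(s)
  33: appears 1 time(s)
  38: appears 1 time(s)
  43: appears 1 time(s)
Step 2: The value 9 appears most frequently (3 times).
Step 3: Mode = 9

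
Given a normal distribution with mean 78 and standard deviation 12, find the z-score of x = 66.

-1

Step 1: Recall the z-score formula: z = (x - mu) / sigma
Step 2: Substitute values: z = (66 - 78) / 12
Step 3: z = -12 / 12 = -1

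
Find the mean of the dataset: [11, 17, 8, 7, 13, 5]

10.1667

Step 1: Sum all values: 11 + 17 + 8 + 7 + 13 + 5 = 61
Step 2: Count the number of values: n = 6
Step 3: Mean = sum / n = 61 / 6 = 10.1667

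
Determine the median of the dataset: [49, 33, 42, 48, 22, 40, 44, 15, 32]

40

Step 1: Sort the data in ascending order: [15, 22, 32, 33, 40, 42, 44, 48, 49]
Step 2: The number of values is n = 9.
Step 3: Since n is odd, the median is the middle value at position 5: 40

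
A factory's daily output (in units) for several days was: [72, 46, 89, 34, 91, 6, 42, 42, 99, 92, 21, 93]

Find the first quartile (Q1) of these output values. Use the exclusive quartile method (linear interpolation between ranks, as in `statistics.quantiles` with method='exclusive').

36

Step 1: Sort the data: [6, 21, 34, 42, 42, 46, 72, 89, 91, 92, 93, 99]
Step 2: n = 12
Step 3: Using the exclusive quartile method:
  Q1 = 36
  Q2 (median) = 59
  Q3 = 91.75
  IQR = Q3 - Q1 = 91.75 - 36 = 55.75
Step 4: Q1 = 36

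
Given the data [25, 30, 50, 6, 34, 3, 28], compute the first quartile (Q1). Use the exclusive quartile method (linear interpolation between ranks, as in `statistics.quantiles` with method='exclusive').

6

Step 1: Sort the data: [3, 6, 25, 28, 30, 34, 50]
Step 2: n = 7
Step 3: Using the exclusive quartile method:
  Q1 = 6
  Q2 (median) = 28
  Q3 = 34
  IQR = Q3 - Q1 = 34 - 6 = 28
Step 4: Q1 = 6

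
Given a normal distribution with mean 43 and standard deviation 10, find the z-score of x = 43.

0

Step 1: Recall the z-score formula: z = (x - mu) / sigma
Step 2: Substitute values: z = (43 - 43) / 10
Step 3: z = 0 / 10 = 0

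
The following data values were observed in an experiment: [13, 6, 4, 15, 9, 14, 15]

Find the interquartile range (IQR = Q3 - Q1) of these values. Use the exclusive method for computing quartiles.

9

Step 1: Sort the data: [4, 6, 9, 13, 14, 15, 15]
Step 2: n = 7
Step 3: Using the exclusive quartile method:
  Q1 = 6
  Q2 (median) = 13
  Q3 = 15
  IQR = Q3 - Q1 = 15 - 6 = 9
Step 4: IQR = 9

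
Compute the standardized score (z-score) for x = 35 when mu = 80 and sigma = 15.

-3

Step 1: Recall the z-score formula: z = (x - mu) / sigma
Step 2: Substitute values: z = (35 - 80) / 15
Step 3: z = -45 / 15 = -3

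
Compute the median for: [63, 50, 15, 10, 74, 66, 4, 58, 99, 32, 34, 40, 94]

50

Step 1: Sort the data in ascending order: [4, 10, 15, 32, 34, 40, 50, 58, 63, 66, 74, 94, 99]
Step 2: The number of values is n = 13.
Step 3: Since n is odd, the median is the middle value at position 7: 50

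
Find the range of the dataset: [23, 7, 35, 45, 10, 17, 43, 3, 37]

42

Step 1: Identify the maximum value: max = 45
Step 2: Identify the minimum value: min = 3
Step 3: Range = max - min = 45 - 3 = 42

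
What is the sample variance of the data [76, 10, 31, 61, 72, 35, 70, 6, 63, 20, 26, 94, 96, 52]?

884.1319

Step 1: Compute the mean: (76 + 10 + 31 + 61 + 72 + 35 + 70 + 6 + 63 + 20 + 26 + 94 + 96 + 52) / 14 = 50.8571
Step 2: Compute squared deviations from the mean:
  (76 - 50.8571)^2 = 632.1633
  (10 - 50.8571)^2 = 1669.3061
  (31 - 50.8571)^2 = 394.3061
  (61 - 50.8571)^2 = 102.8776
  (72 - 50.8571)^2 = 447.0204
  (35 - 50.8571)^2 = 251.449
  (70 - 50.8571)^2 = 366.449
  (6 - 50.8571)^2 = 2012.1633
  (63 - 50.8571)^2 = 147.449
  (20 - 50.8571)^2 = 952.1633
  (26 - 50.8571)^2 = 617.8776
  (94 - 50.8571)^2 = 1861.3061
  (96 - 50.8571)^2 = 2037.8776
  (52 - 50.8571)^2 = 1.3061
Step 3: Sum of squared deviations = 11493.7143
Step 4: Sample variance = 11493.7143 / 13 = 884.1319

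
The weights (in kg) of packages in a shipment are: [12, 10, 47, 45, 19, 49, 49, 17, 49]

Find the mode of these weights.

49

Step 1: Count the frequency of each value:
  10: appears 1 time(s)
  12: appears 1 time(s)
  17: appears 1 time(s)
  19: appears 1 time(s)
  45: appears 1 time(s)
  47: appears 1 time(s)
  49: appears 3 time(s)
Step 2: The value 49 appears most frequently (3 times).
Step 3: Mode = 49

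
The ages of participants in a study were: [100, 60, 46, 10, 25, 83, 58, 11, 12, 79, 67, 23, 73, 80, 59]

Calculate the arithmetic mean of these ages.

52.4

Step 1: Sum all values: 100 + 60 + 46 + 10 + 25 + 83 + 58 + 11 + 12 + 79 + 67 + 23 + 73 + 80 + 59 = 786
Step 2: Count the number of values: n = 15
Step 3: Mean = sum / n = 786 / 15 = 52.4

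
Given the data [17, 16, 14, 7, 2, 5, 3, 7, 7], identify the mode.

7

Step 1: Count the frequency of each value:
  2: appears 1 time(s)
  3: appears 1 time(s)
  5: appears 1 time(s)
  7: appears 3 time(s)
  14: appears 1 time(s)
  16: appears 1 time(s)
  17: appears 1 time(s)
Step 2: The value 7 appears most frequently (3 times).
Step 3: Mode = 7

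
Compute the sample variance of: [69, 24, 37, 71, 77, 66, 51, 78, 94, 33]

515.7778

Step 1: Compute the mean: (69 + 24 + 37 + 71 + 77 + 66 + 51 + 78 + 94 + 33) / 10 = 60
Step 2: Compute squared deviations from the mean:
  (69 - 60)^2 = 81
  (24 - 60)^2 = 1296
  (37 - 60)^2 = 529
  (71 - 60)^2 = 121
  (77 - 60)^2 = 289
  (66 - 60)^2 = 36
  (51 - 60)^2 = 81
  (78 - 60)^2 = 324
  (94 - 60)^2 = 1156
  (33 - 60)^2 = 729
Step 3: Sum of squared deviations = 4642
Step 4: Sample variance = 4642 / 9 = 515.7778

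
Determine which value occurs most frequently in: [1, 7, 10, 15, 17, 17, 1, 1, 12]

1

Step 1: Count the frequency of each value:
  1: appears 3 time(s)
  7: appears 1 time(s)
  10: appears 1 time(s)
  12: appears 1 time(s)
  15: appears 1 time(s)
  17: appears 2 time(s)
Step 2: The value 1 appears most frequently (3 times).
Step 3: Mode = 1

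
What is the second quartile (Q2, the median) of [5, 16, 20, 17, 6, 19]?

16.5

Step 1: Sort the data: [5, 6, 16, 17, 19, 20]
Step 2: n = 6
Step 3: Q2 is the median. Since n is even, it is the average of the values at positions 3 and 4:
  Q2 = (16 + 17) / 2 = 16.5
Step 4: Q2 = 16.5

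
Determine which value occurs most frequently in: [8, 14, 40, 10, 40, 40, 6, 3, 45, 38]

40

Step 1: Count the frequency of each value:
  3: appears 1 time(s)
  6: appears 1 time(s)
  8: appears 1 time(s)
  10: appears 1 time(s)
  14: appears 1 time(s)
  38: appears 1 time(s)
  40: appears 3 time(s)
  45: appears 1 time(s)
Step 2: The value 40 appears most frequently (3 times).
Step 3: Mode = 40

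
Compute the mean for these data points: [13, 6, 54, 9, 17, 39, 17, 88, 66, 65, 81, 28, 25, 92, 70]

44.6667

Step 1: Sum all values: 13 + 6 + 54 + 9 + 17 + 39 + 17 + 88 + 66 + 65 + 81 + 28 + 25 + 92 + 70 = 670
Step 2: Count the number of values: n = 15
Step 3: Mean = sum / n = 670 / 15 = 44.6667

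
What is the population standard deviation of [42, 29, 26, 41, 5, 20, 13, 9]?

13.033

Step 1: Compute the mean: 23.125
Step 2: Sum of squared deviations from the mean: 1358.875
Step 3: Population variance = 1358.875 / 8 = 169.8594
Step 4: Standard deviation = sqrt(169.8594) = 13.033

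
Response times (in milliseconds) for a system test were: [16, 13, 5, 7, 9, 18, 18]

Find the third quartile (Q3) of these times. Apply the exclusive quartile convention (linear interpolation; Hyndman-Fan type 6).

18

Step 1: Sort the data: [5, 7, 9, 13, 16, 18, 18]
Step 2: n = 7
Step 3: Using the exclusive quartile method:
  Q1 = 7
  Q2 (median) = 13
  Q3 = 18
  IQR = Q3 - Q1 = 18 - 7 = 11
Step 4: Q3 = 18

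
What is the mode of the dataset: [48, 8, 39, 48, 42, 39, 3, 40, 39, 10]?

39

Step 1: Count the frequency of each value:
  3: appears 1 time(s)
  8: appears 1 time(s)
  10: appears 1 time(s)
  39: appears 3 time(s)
  40: appears 1 time(s)
  42: appears 1 time(s)
  48: appears 2 time(s)
Step 2: The value 39 appears most frequently (3 times).
Step 3: Mode = 39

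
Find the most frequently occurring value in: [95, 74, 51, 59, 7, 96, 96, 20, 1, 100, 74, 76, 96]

96

Step 1: Count the frequency of each value:
  1: appears 1 time(s)
  7: appears 1 time(s)
  20: appears 1 time(s)
  51: appears 1 time(s)
  59: appears 1 time(s)
  74: appears 2 time(s)
  76: appears 1 time(s)
  95: appears 1 time(s)
  96: appears 3 time(s)
  100: appears 1 time(s)
Step 2: The value 96 appears most frequently (3 times).
Step 3: Mode = 96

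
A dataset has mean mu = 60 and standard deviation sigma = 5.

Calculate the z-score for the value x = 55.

-1

Step 1: Recall the z-score formula: z = (x - mu) / sigma
Step 2: Substitute values: z = (55 - 60) / 5
Step 3: z = -5 / 5 = -1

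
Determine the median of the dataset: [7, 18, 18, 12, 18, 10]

15

Step 1: Sort the data in ascending order: [7, 10, 12, 18, 18, 18]
Step 2: The number of values is n = 6.
Step 3: Since n is even, the median is the average of positions 3 and 4:
  Median = (12 + 18) / 2 = 15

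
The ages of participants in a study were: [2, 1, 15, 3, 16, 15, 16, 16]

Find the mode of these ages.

16

Step 1: Count the frequency of each value:
  1: appears 1 time(s)
  2: appears 1 time(s)
  3: appears 1 time(s)
  15: appears 2 time(s)
  16: appears 3 time(s)
Step 2: The value 16 appears most frequently (3 times).
Step 3: Mode = 16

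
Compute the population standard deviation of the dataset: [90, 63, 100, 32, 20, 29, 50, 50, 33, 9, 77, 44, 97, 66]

27.8733

Step 1: Compute the mean: 54.2857
Step 2: Sum of squared deviations from the mean: 10876.8571
Step 3: Population variance = 10876.8571 / 14 = 776.9184
Step 4: Standard deviation = sqrt(776.9184) = 27.8733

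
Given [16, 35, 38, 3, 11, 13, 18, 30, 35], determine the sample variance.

159.1111

Step 1: Compute the mean: (16 + 35 + 38 + 3 + 11 + 13 + 18 + 30 + 35) / 9 = 22.1111
Step 2: Compute squared deviations from the mean:
  (16 - 22.1111)^2 = 37.3457
  (35 - 22.1111)^2 = 166.1235
  (38 - 22.1111)^2 = 252.4568
  (3 - 22.1111)^2 = 365.2346
  (11 - 22.1111)^2 = 123.4568
  (13 - 22.1111)^2 = 83.0123
  (18 - 22.1111)^2 = 16.9012
  (30 - 22.1111)^2 = 62.2346
  (35 - 22.1111)^2 = 166.1235
Step 3: Sum of squared deviations = 1272.8889
Step 4: Sample variance = 1272.8889 / 8 = 159.1111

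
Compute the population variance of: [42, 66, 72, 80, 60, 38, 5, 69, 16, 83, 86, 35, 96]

729.0178

Step 1: Compute the mean: (42 + 66 + 72 + 80 + 60 + 38 + 5 + 69 + 16 + 83 + 86 + 35 + 96) / 13 = 57.5385
Step 2: Compute squared deviations from the mean:
  (42 - 57.5385)^2 = 241.4438
  (66 - 57.5385)^2 = 71.5976
  (72 - 57.5385)^2 = 209.1361
  (80 - 57.5385)^2 = 504.5207
  (60 - 57.5385)^2 = 6.0592
  (38 - 57.5385)^2 = 381.7515
  (5 - 57.5385)^2 = 2760.2899
  (69 - 57.5385)^2 = 131.3669
  (16 - 57.5385)^2 = 1725.4438
  (83 - 57.5385)^2 = 648.2899
  (86 - 57.5385)^2 = 810.0592
  (35 - 57.5385)^2 = 507.9822
  (96 - 57.5385)^2 = 1479.2899
Step 3: Sum of squared deviations = 9477.2308
Step 4: Population variance = 9477.2308 / 13 = 729.0178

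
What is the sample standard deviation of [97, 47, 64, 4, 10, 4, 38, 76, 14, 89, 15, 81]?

35.3668

Step 1: Compute the mean: 44.9167
Step 2: Sum of squared deviations from the mean: 13758.9167
Step 3: Sample variance = 13758.9167 / 11 = 1250.8106
Step 4: Standard deviation = sqrt(1250.8106) = 35.3668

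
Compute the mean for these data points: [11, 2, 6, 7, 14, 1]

6.8333

Step 1: Sum all values: 11 + 2 + 6 + 7 + 14 + 1 = 41
Step 2: Count the number of values: n = 6
Step 3: Mean = sum / n = 41 / 6 = 6.8333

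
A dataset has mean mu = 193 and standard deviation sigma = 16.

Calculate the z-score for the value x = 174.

-1.1875

Step 1: Recall the z-score formula: z = (x - mu) / sigma
Step 2: Substitute values: z = (174 - 193) / 16
Step 3: z = -19 / 16 = -1.1875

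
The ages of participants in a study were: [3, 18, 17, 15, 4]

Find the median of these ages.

15

Step 1: Sort the data in ascending order: [3, 4, 15, 17, 18]
Step 2: The number of values is n = 5.
Step 3: Since n is odd, the median is the middle value at position 3: 15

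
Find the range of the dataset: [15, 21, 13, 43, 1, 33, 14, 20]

42

Step 1: Identify the maximum value: max = 43
Step 2: Identify the minimum value: min = 1
Step 3: Range = max - min = 43 - 1 = 42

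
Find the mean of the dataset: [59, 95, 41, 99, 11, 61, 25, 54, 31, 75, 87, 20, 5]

51

Step 1: Sum all values: 59 + 95 + 41 + 99 + 11 + 61 + 25 + 54 + 31 + 75 + 87 + 20 + 5 = 663
Step 2: Count the number of values: n = 13
Step 3: Mean = sum / n = 663 / 13 = 51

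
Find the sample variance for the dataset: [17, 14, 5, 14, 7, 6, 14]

23.3333

Step 1: Compute the mean: (17 + 14 + 5 + 14 + 7 + 6 + 14) / 7 = 11
Step 2: Compute squared deviations from the mean:
  (17 - 11)^2 = 36
  (14 - 11)^2 = 9
  (5 - 11)^2 = 36
  (14 - 11)^2 = 9
  (7 - 11)^2 = 16
  (6 - 11)^2 = 25
  (14 - 11)^2 = 9
Step 3: Sum of squared deviations = 140
Step 4: Sample variance = 140 / 6 = 23.3333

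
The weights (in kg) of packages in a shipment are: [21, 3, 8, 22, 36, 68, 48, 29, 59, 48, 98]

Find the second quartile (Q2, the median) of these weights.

36

Step 1: Sort the data: [3, 8, 21, 22, 29, 36, 48, 48, 59, 68, 98]
Step 2: n = 11
Step 3: Q2 is the median. Since n is odd, it is the middle value at position 6: 36
Step 4: Q2 = 36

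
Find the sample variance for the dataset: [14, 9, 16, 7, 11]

13.3

Step 1: Compute the mean: (14 + 9 + 16 + 7 + 11) / 5 = 11.4
Step 2: Compute squared deviations from the mean:
  (14 - 11.4)^2 = 6.76
  (9 - 11.4)^2 = 5.76
  (16 - 11.4)^2 = 21.16
  (7 - 11.4)^2 = 19.36
  (11 - 11.4)^2 = 0.16
Step 3: Sum of squared deviations = 53.2
Step 4: Sample variance = 53.2 / 4 = 13.3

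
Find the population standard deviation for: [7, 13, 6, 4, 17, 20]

5.9278

Step 1: Compute the mean: 11.1667
Step 2: Sum of squared deviations from the mean: 210.8333
Step 3: Population variance = 210.8333 / 6 = 35.1389
Step 4: Standard deviation = sqrt(35.1389) = 5.9278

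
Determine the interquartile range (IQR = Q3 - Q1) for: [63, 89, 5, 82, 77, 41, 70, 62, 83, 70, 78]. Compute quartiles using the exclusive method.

20

Step 1: Sort the data: [5, 41, 62, 63, 70, 70, 77, 78, 82, 83, 89]
Step 2: n = 11
Step 3: Using the exclusive quartile method:
  Q1 = 62
  Q2 (median) = 70
  Q3 = 82
  IQR = Q3 - Q1 = 82 - 62 = 20
Step 4: IQR = 20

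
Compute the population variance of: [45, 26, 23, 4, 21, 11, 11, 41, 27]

165.0617

Step 1: Compute the mean: (45 + 26 + 23 + 4 + 21 + 11 + 11 + 41 + 27) / 9 = 23.2222
Step 2: Compute squared deviations from the mean:
  (45 - 23.2222)^2 = 474.2716
  (26 - 23.2222)^2 = 7.716
  (23 - 23.2222)^2 = 0.0494
  (4 - 23.2222)^2 = 369.4938
  (21 - 23.2222)^2 = 4.9383
  (11 - 23.2222)^2 = 149.3827
  (11 - 23.2222)^2 = 149.3827
  (41 - 23.2222)^2 = 316.0494
  (27 - 23.2222)^2 = 14.2716
Step 3: Sum of squared deviations = 1485.5556
Step 4: Population variance = 1485.5556 / 9 = 165.0617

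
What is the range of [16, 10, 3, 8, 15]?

13

Step 1: Identify the maximum value: max = 16
Step 2: Identify the minimum value: min = 3
Step 3: Range = max - min = 16 - 3 = 13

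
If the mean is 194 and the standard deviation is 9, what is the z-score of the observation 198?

0.4444

Step 1: Recall the z-score formula: z = (x - mu) / sigma
Step 2: Substitute values: z = (198 - 194) / 9
Step 3: z = 4 / 9 = 0.4444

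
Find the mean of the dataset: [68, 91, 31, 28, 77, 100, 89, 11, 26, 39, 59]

56.2727

Step 1: Sum all values: 68 + 91 + 31 + 28 + 77 + 100 + 89 + 11 + 26 + 39 + 59 = 619
Step 2: Count the number of values: n = 11
Step 3: Mean = sum / n = 619 / 11 = 56.2727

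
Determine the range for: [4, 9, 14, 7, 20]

16

Step 1: Identify the maximum value: max = 20
Step 2: Identify the minimum value: min = 4
Step 3: Range = max - min = 20 - 4 = 16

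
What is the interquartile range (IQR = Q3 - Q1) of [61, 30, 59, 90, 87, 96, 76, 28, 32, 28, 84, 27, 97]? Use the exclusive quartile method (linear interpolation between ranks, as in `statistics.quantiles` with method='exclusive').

59.5

Step 1: Sort the data: [27, 28, 28, 30, 32, 59, 61, 76, 84, 87, 90, 96, 97]
Step 2: n = 13
Step 3: Using the exclusive quartile method:
  Q1 = 29
  Q2 (median) = 61
  Q3 = 88.5
  IQR = Q3 - Q1 = 88.5 - 29 = 59.5
Step 4: IQR = 59.5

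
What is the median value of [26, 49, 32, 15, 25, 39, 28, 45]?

30

Step 1: Sort the data in ascending order: [15, 25, 26, 28, 32, 39, 45, 49]
Step 2: The number of values is n = 8.
Step 3: Since n is even, the median is the average of positions 4 and 5:
  Median = (28 + 32) / 2 = 30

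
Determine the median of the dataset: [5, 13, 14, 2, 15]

13

Step 1: Sort the data in ascending order: [2, 5, 13, 14, 15]
Step 2: The number of values is n = 5.
Step 3: Since n is odd, the median is the middle value at position 3: 13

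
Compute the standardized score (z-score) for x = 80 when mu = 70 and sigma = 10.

1

Step 1: Recall the z-score formula: z = (x - mu) / sigma
Step 2: Substitute values: z = (80 - 70) / 10
Step 3: z = 10 / 10 = 1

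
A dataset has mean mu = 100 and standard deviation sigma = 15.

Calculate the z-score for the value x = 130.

2

Step 1: Recall the z-score formula: z = (x - mu) / sigma
Step 2: Substitute values: z = (130 - 100) / 15
Step 3: z = 30 / 15 = 2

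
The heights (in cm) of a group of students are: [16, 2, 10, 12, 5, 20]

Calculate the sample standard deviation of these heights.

6.7057

Step 1: Compute the mean: 10.8333
Step 2: Sum of squared deviations from the mean: 224.8333
Step 3: Sample variance = 224.8333 / 5 = 44.9667
Step 4: Standard deviation = sqrt(44.9667) = 6.7057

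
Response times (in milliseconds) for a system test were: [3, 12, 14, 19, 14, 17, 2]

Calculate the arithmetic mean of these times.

11.5714

Step 1: Sum all values: 3 + 12 + 14 + 19 + 14 + 17 + 2 = 81
Step 2: Count the number of values: n = 7
Step 3: Mean = sum / n = 81 / 7 = 11.5714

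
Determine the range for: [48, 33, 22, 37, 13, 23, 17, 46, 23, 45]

35

Step 1: Identify the maximum value: max = 48
Step 2: Identify the minimum value: min = 13
Step 3: Range = max - min = 48 - 13 = 35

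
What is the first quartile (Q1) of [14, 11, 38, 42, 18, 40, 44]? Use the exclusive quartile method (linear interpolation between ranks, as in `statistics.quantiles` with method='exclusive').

14

Step 1: Sort the data: [11, 14, 18, 38, 40, 42, 44]
Step 2: n = 7
Step 3: Using the exclusive quartile method:
  Q1 = 14
  Q2 (median) = 38
  Q3 = 42
  IQR = Q3 - Q1 = 42 - 14 = 28
Step 4: Q1 = 14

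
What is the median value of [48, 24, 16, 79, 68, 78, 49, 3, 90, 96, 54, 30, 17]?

49

Step 1: Sort the data in ascending order: [3, 16, 17, 24, 30, 48, 49, 54, 68, 78, 79, 90, 96]
Step 2: The number of values is n = 13.
Step 3: Since n is odd, the median is the middle value at position 7: 49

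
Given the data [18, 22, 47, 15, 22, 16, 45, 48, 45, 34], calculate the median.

28

Step 1: Sort the data in ascending order: [15, 16, 18, 22, 22, 34, 45, 45, 47, 48]
Step 2: The number of values is n = 10.
Step 3: Since n is even, the median is the average of positions 5 and 6:
  Median = (22 + 34) / 2 = 28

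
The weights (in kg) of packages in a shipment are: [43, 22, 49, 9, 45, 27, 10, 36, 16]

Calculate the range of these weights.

40

Step 1: Identify the maximum value: max = 49
Step 2: Identify the minimum value: min = 9
Step 3: Range = max - min = 49 - 9 = 40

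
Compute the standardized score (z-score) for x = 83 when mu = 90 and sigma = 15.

-0.4667

Step 1: Recall the z-score formula: z = (x - mu) / sigma
Step 2: Substitute values: z = (83 - 90) / 15
Step 3: z = -7 / 15 = -0.4667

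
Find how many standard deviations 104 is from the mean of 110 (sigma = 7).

-0.8571

Step 1: Recall the z-score formula: z = (x - mu) / sigma
Step 2: Substitute values: z = (104 - 110) / 7
Step 3: z = -6 / 7 = -0.8571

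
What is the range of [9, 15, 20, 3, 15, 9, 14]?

17

Step 1: Identify the maximum value: max = 20
Step 2: Identify the minimum value: min = 3
Step 3: Range = max - min = 20 - 3 = 17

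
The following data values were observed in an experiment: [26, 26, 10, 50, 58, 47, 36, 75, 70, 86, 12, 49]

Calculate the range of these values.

76

Step 1: Identify the maximum value: max = 86
Step 2: Identify the minimum value: min = 10
Step 3: Range = max - min = 86 - 10 = 76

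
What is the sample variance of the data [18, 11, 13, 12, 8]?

13.3

Step 1: Compute the mean: (18 + 11 + 13 + 12 + 8) / 5 = 12.4
Step 2: Compute squared deviations from the mean:
  (18 - 12.4)^2 = 31.36
  (11 - 12.4)^2 = 1.96
  (13 - 12.4)^2 = 0.36
  (12 - 12.4)^2 = 0.16
  (8 - 12.4)^2 = 19.36
Step 3: Sum of squared deviations = 53.2
Step 4: Sample variance = 53.2 / 4 = 13.3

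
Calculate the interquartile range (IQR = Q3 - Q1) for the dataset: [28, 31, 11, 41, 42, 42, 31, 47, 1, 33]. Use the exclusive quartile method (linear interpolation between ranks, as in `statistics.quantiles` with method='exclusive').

18.25

Step 1: Sort the data: [1, 11, 28, 31, 31, 33, 41, 42, 42, 47]
Step 2: n = 10
Step 3: Using the exclusive quartile method:
  Q1 = 23.75
  Q2 (median) = 32
  Q3 = 42
  IQR = Q3 - Q1 = 42 - 23.75 = 18.25
Step 4: IQR = 18.25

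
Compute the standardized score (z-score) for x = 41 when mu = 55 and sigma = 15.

-0.9333

Step 1: Recall the z-score formula: z = (x - mu) / sigma
Step 2: Substitute values: z = (41 - 55) / 15
Step 3: z = -14 / 15 = -0.9333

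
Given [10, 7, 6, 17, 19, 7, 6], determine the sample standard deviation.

5.4685

Step 1: Compute the mean: 10.2857
Step 2: Sum of squared deviations from the mean: 179.4286
Step 3: Sample variance = 179.4286 / 6 = 29.9048
Step 4: Standard deviation = sqrt(29.9048) = 5.4685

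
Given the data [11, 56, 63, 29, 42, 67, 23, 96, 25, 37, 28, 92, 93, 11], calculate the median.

39.5

Step 1: Sort the data in ascending order: [11, 11, 23, 25, 28, 29, 37, 42, 56, 63, 67, 92, 93, 96]
Step 2: The number of values is n = 14.
Step 3: Since n is even, the median is the average of positions 7 and 8:
  Median = (37 + 42) / 2 = 39.5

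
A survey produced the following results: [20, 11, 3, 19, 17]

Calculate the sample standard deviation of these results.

7.0711

Step 1: Compute the mean: 14
Step 2: Sum of squared deviations from the mean: 200
Step 3: Sample variance = 200 / 4 = 50
Step 4: Standard deviation = sqrt(50) = 7.0711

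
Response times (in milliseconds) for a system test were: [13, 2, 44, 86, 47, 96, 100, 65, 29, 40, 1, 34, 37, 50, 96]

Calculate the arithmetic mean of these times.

49.3333

Step 1: Sum all values: 13 + 2 + 44 + 86 + 47 + 96 + 100 + 65 + 29 + 40 + 1 + 34 + 37 + 50 + 96 = 740
Step 2: Count the number of values: n = 15
Step 3: Mean = sum / n = 740 / 15 = 49.3333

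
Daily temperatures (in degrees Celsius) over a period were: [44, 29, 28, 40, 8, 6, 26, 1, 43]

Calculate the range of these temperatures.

43

Step 1: Identify the maximum value: max = 44
Step 2: Identify the minimum value: min = 1
Step 3: Range = max - min = 44 - 1 = 43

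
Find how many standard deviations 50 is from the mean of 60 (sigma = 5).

-2

Step 1: Recall the z-score formula: z = (x - mu) / sigma
Step 2: Substitute values: z = (50 - 60) / 5
Step 3: z = -10 / 5 = -2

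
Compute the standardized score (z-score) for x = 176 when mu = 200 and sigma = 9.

-2.6667

Step 1: Recall the z-score formula: z = (x - mu) / sigma
Step 2: Substitute values: z = (176 - 200) / 9
Step 3: z = -24 / 9 = -2.6667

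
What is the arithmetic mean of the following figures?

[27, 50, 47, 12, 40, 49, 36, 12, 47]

35.5556

Step 1: Sum all values: 27 + 50 + 47 + 12 + 40 + 49 + 36 + 12 + 47 = 320
Step 2: Count the number of values: n = 9
Step 3: Mean = sum / n = 320 / 9 = 35.5556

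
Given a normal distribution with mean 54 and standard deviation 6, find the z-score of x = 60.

1

Step 1: Recall the z-score formula: z = (x - mu) / sigma
Step 2: Substitute values: z = (60 - 54) / 6
Step 3: z = 6 / 6 = 1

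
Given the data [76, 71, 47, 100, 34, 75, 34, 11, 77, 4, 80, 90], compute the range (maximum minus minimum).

96

Step 1: Identify the maximum value: max = 100
Step 2: Identify the minimum value: min = 4
Step 3: Range = max - min = 100 - 4 = 96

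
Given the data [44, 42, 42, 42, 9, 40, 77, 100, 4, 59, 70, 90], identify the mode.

42

Step 1: Count the frequency of each value:
  4: appears 1 time(s)
  9: appears 1 time(s)
  40: appears 1 time(s)
  42: appears 3 time(s)
  44: appears 1 time(s)
  59: appears 1 time(s)
  70: appears 1 time(s)
  77: appears 1 time(s)
  90: appears 1 time(s)
  100: appears 1 time(s)
Step 2: The value 42 appears most frequently (3 times).
Step 3: Mode = 42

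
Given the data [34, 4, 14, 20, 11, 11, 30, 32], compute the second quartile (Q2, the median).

17

Step 1: Sort the data: [4, 11, 11, 14, 20, 30, 32, 34]
Step 2: n = 8
Step 3: Q2 is the median. Since n is even, it is the average of the values at positions 4 and 5:
  Q2 = (14 + 20) / 2 = 17
Step 4: Q2 = 17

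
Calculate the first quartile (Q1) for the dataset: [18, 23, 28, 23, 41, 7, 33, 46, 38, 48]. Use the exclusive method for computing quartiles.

21.75

Step 1: Sort the data: [7, 18, 23, 23, 28, 33, 38, 41, 46, 48]
Step 2: n = 10
Step 3: Using the exclusive quartile method:
  Q1 = 21.75
  Q2 (median) = 30.5
  Q3 = 42.25
  IQR = Q3 - Q1 = 42.25 - 21.75 = 20.5
Step 4: Q1 = 21.75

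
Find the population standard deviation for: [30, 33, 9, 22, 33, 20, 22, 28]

7.5818

Step 1: Compute the mean: 24.625
Step 2: Sum of squared deviations from the mean: 459.875
Step 3: Population variance = 459.875 / 8 = 57.4844
Step 4: Standard deviation = sqrt(57.4844) = 7.5818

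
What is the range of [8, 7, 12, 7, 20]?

13

Step 1: Identify the maximum value: max = 20
Step 2: Identify the minimum value: min = 7
Step 3: Range = max - min = 20 - 7 = 13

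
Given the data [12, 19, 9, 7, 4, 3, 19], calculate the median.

9

Step 1: Sort the data in ascending order: [3, 4, 7, 9, 12, 19, 19]
Step 2: The number of values is n = 7.
Step 3: Since n is odd, the median is the middle value at position 4: 9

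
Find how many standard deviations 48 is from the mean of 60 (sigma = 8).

-1.5

Step 1: Recall the z-score formula: z = (x - mu) / sigma
Step 2: Substitute values: z = (48 - 60) / 8
Step 3: z = -12 / 8 = -1.5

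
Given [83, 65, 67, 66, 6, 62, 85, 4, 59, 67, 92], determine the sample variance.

839.2545

Step 1: Compute the mean: (83 + 65 + 67 + 66 + 6 + 62 + 85 + 4 + 59 + 67 + 92) / 11 = 59.6364
Step 2: Compute squared deviations from the mean:
  (83 - 59.6364)^2 = 545.8595
  (65 - 59.6364)^2 = 28.7686
  (67 - 59.6364)^2 = 54.2231
  (66 - 59.6364)^2 = 40.4959
  (6 - 59.6364)^2 = 2876.8595
  (62 - 59.6364)^2 = 5.5868
  (85 - 59.6364)^2 = 643.314
  (4 - 59.6364)^2 = 3095.405
  (59 - 59.6364)^2 = 0.405
  (67 - 59.6364)^2 = 54.2231
  (92 - 59.6364)^2 = 1047.405
Step 3: Sum of squared deviations = 8392.5455
Step 4: Sample variance = 8392.5455 / 10 = 839.2545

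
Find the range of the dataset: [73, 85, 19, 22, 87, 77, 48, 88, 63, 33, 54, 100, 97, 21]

81

Step 1: Identify the maximum value: max = 100
Step 2: Identify the minimum value: min = 19
Step 3: Range = max - min = 100 - 19 = 81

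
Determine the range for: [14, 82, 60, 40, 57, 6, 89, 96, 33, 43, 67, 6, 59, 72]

90

Step 1: Identify the maximum value: max = 96
Step 2: Identify the minimum value: min = 6
Step 3: Range = max - min = 96 - 6 = 90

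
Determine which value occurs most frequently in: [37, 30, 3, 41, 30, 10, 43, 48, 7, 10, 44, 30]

30

Step 1: Count the frequency of each value:
  3: appears 1 time(s)
  7: appears 1 time(s)
  10: appears 2 time(s)
  30: appears 3 time(s)
  37: appears 1 time(s)
  41: appears 1 time(s)
  43: appears 1 time(s)
  44: appears 1 time(s)
  48: appears 1 time(s)
Step 2: The value 30 appears most frequently (3 times).
Step 3: Mode = 30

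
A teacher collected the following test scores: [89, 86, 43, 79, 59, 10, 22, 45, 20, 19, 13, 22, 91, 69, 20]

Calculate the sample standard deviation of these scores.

30.3414

Step 1: Compute the mean: 45.8
Step 2: Sum of squared deviations from the mean: 12888.4
Step 3: Sample variance = 12888.4 / 14 = 920.6
Step 4: Standard deviation = sqrt(920.6) = 30.3414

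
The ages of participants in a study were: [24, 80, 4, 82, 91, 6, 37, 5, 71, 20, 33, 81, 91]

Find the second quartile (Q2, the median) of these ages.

37

Step 1: Sort the data: [4, 5, 6, 20, 24, 33, 37, 71, 80, 81, 82, 91, 91]
Step 2: n = 13
Step 3: Q2 is the median. Since n is odd, it is the middle value at position 7: 37
Step 4: Q2 = 37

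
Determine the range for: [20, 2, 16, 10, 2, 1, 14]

19

Step 1: Identify the maximum value: max = 20
Step 2: Identify the minimum value: min = 1
Step 3: Range = max - min = 20 - 1 = 19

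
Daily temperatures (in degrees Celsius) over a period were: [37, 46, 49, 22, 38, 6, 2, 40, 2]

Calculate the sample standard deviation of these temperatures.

19.2058

Step 1: Compute the mean: 26.8889
Step 2: Sum of squared deviations from the mean: 2950.8889
Step 3: Sample variance = 2950.8889 / 8 = 368.8611
Step 4: Standard deviation = sqrt(368.8611) = 19.2058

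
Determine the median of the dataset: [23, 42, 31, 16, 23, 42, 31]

31

Step 1: Sort the data in ascending order: [16, 23, 23, 31, 31, 42, 42]
Step 2: The number of values is n = 7.
Step 3: Since n is odd, the median is the middle value at position 4: 31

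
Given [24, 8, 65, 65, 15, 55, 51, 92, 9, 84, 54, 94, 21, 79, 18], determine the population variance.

892.1956

Step 1: Compute the mean: (24 + 8 + 65 + 65 + 15 + 55 + 51 + 92 + 9 + 84 + 54 + 94 + 21 + 79 + 18) / 15 = 48.9333
Step 2: Compute squared deviations from the mean:
  (24 - 48.9333)^2 = 621.6711
  (8 - 48.9333)^2 = 1675.5378
  (65 - 48.9333)^2 = 258.1378
  (65 - 48.9333)^2 = 258.1378
  (15 - 48.9333)^2 = 1151.4711
  (55 - 48.9333)^2 = 36.8044
  (51 - 48.9333)^2 = 4.2711
  (92 - 48.9333)^2 = 1854.7378
  (9 - 48.9333)^2 = 1594.6711
  (84 - 48.9333)^2 = 1229.6711
  (54 - 48.9333)^2 = 25.6711
  (94 - 48.9333)^2 = 2031.0044
  (21 - 48.9333)^2 = 780.2711
  (79 - 48.9333)^2 = 904.0044
  (18 - 48.9333)^2 = 956.8711
Step 3: Sum of squared deviations = 13382.9333
Step 4: Population variance = 13382.9333 / 15 = 892.1956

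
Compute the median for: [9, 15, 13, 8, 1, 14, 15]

13

Step 1: Sort the data in ascending order: [1, 8, 9, 13, 14, 15, 15]
Step 2: The number of values is n = 7.
Step 3: Since n is odd, the median is the middle value at position 4: 13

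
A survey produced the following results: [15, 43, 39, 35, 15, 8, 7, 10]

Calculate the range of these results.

36

Step 1: Identify the maximum value: max = 43
Step 2: Identify the minimum value: min = 7
Step 3: Range = max - min = 43 - 7 = 36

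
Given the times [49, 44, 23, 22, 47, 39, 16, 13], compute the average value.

31.625

Step 1: Sum all values: 49 + 44 + 23 + 22 + 47 + 39 + 16 + 13 = 253
Step 2: Count the number of values: n = 8
Step 3: Mean = sum / n = 253 / 8 = 31.625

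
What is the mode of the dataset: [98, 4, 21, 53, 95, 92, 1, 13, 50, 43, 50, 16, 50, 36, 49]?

50

Step 1: Count the frequency of each value:
  1: appears 1 time(s)
  4: appears 1 time(s)
  13: appears 1 time(s)
  16: appears 1 time(s)
  21: appears 1 time(s)
  36: appears 1 time(s)
  43: appears 1 time(s)
  49: appears 1 time(s)
  50: appears 3 time(s)
  53: appears 1 time(s)
  92: appears 1 time(s)
  95: appears 1 time(s)
  98: appears 1 time(s)
Step 2: The value 50 appears most frequently (3 times).
Step 3: Mode = 50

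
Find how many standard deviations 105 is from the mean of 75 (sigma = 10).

3

Step 1: Recall the z-score formula: z = (x - mu) / sigma
Step 2: Substitute values: z = (105 - 75) / 10
Step 3: z = 30 / 10 = 3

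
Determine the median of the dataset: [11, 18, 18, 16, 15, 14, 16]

16

Step 1: Sort the data in ascending order: [11, 14, 15, 16, 16, 18, 18]
Step 2: The number of values is n = 7.
Step 3: Since n is odd, the median is the middle value at position 4: 16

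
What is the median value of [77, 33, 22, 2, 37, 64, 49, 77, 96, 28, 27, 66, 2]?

37

Step 1: Sort the data in ascending order: [2, 2, 22, 27, 28, 33, 37, 49, 64, 66, 77, 77, 96]
Step 2: The number of values is n = 13.
Step 3: Since n is odd, the median is the middle value at position 7: 37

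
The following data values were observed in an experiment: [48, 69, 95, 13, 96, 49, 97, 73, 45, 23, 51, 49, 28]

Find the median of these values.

49

Step 1: Sort the data in ascending order: [13, 23, 28, 45, 48, 49, 49, 51, 69, 73, 95, 96, 97]
Step 2: The number of values is n = 13.
Step 3: Since n is odd, the median is the middle value at position 7: 49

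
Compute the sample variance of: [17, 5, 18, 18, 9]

36.3

Step 1: Compute the mean: (17 + 5 + 18 + 18 + 9) / 5 = 13.4
Step 2: Compute squared deviations from the mean:
  (17 - 13.4)^2 = 12.96
  (5 - 13.4)^2 = 70.56
  (18 - 13.4)^2 = 21.16
  (18 - 13.4)^2 = 21.16
  (9 - 13.4)^2 = 19.36
Step 3: Sum of squared deviations = 145.2
Step 4: Sample variance = 145.2 / 4 = 36.3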